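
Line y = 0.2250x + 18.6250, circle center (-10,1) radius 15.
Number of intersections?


Substitute y = 0.2250x + 18.6250: (x+ 10)^2 + (0.2250x+18.6250-1)^2 = 225
Expand to Ax^2 + Bx + C = 0, where b-k = 17.625
A = 1+m^2 = 1.050625
B = 2(m(b-k) - h) = 2(0.2250*17.625 + 10) = 27.93125
C = h^2 + (b-k)^2 - r^2 = 100 + 310.640625 - 225 = 185.640625
disc = B^2-4AC = 780.1547 - 780.1547 = 0
disc = 0

1 intersection point (tangent)


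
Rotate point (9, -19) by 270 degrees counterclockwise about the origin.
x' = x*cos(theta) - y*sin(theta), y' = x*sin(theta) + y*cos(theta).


cos(270) = 0, sin(270) = -1
x' = 9*0 + 19*(-1) = -19
y' = 9*(-1) - 19*0 = -9

(-19, -9)


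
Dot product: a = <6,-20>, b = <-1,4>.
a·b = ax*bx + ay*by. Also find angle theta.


a·b = 6*(-1) - 20*4 = -6 - 80 = -86
|a| = sqrt(36+400) = 20.8806
|b| = sqrt(1+16) = 4.1231
cos(theta) = -86/(sqrt(436)*sqrt(17)) = -86/sqrt(7412) = -0.998920
theta = arccos(-86/sqrt(7412)) = 177.3370 degrees

a·b = -86, theta = 177.3370 deg


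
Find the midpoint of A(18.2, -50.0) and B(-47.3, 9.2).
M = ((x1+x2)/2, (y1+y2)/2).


Mx = (18.2 - 47.3)/2 = -29.1/2 = -14.5500
My = (-50.0 + 9.2)/2 = -40.8/2 = -20.4000

(-14.5500, -20.4000)


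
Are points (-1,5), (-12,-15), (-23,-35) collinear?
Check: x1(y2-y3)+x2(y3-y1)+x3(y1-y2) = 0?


-1*(-15+ 35) - 12*(-35-5) - 23*(5+ 15)
= -20 + 480 - 460 = 0

Yes, collinear (determinant = 0)


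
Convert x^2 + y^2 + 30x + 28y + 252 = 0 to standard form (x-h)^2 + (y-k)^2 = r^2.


h = -D/2 = -30/2 = -15
k = -E/2 = -28/2 = -14
r^2 = h^2 + k^2 - F = 225 + 196 - 252 = 169
r = 13

Center (-15, -14), radius = 13


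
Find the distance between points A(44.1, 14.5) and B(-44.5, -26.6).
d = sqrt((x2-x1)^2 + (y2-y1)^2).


dx = -44.5 - 44.1 = -88.6
dy = -26.6 - 14.5 = -41.1
d = sqrt(7849.96 + 1689.21) = sqrt(9539.17) = 97.6687

97.6687


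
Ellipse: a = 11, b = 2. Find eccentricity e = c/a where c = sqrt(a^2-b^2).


c = sqrt(121-4) = sqrt(117) = 10.8167
e = c/a = sqrt(117)/11 = 0.9833

e = 0.9833


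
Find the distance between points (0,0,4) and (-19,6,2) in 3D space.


dx=-19, dy=6, dz=-2
d = sqrt(361+36+4) = sqrt(401) = 20.0250

20.0250


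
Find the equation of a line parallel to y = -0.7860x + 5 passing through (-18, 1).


Parallel lines have equal slopes.
m2 = -0.7860
b2 = 1 + 0.7860*(-18) = -13.1480

y = -0.7860x - 13.1480


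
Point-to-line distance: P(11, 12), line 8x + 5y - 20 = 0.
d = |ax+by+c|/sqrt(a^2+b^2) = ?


|8*11 + 5*12 - 20| = |128| = 128
sqrt(64 + 25) = sqrt(89) = 9.4340
d = 128/sqrt(89) = 13.5680

13.5680


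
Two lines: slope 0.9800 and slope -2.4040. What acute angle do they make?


m1-m2 = 3.384
1+m1*m2 = -1.35592
tan(theta) = |3.384/(-1.35592)| = 2.495722
theta = arctan(|3.384/(-1.35592)|) = 68.1647 degrees (acute angle)

68.1647 degrees


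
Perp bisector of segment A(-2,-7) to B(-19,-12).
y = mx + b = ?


Midpoint = (-10.5, -9.5)
Slope of AB = dy/dx = -5/(-17) = 0.2941
Perp slope = -dx/dy = -17/5 = -3.4000
b = My - (perp slope)*Mx = -9.5 + (-17*(-10.5))/(-5) = -9.5 - 35.7000 = -45.2000

y = -3.4000x - 45.2000


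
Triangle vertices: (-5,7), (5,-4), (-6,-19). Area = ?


-5*(-4+ 19) = -75
5*(-19-7) = -130
-6*(7+ 4) = -66
sum = -271
Area = |-271|/2 = 135.5000

135.5000 sq units


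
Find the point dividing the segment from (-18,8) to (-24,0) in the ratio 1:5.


Px = (1*(-24) + 5*(-18))/6 = -114/6 = -19.0000
Py = (1*0 + 5*8)/6 = 40/6 = 6.6667

P = (-19.0000, 6.6667)


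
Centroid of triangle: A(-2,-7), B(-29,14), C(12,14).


Gx = (-2- 29+12)/3 = -19/3 = -6.3333
Gy = (-7+14+14)/3 = 21/3 = 7.0000

G = (-6.3333, 7.0000)


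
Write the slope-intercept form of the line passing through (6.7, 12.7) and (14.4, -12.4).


m = (-25.1)/(7.7) = -3.2597
b = y1 - m*x1 = 12.7 - (-25.1*6.7)/(7.7) = 12.7 + 21.8403 = 34.5403

y = -3.2597x + 34.5403


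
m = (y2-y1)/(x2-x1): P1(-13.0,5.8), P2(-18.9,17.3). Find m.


dy = 17.3 - 5.8 = 11.5
dx = -18.9 + 13.0 = -5.9
m = 11.5/(-5.9) = -1.9492

m = -1.9492


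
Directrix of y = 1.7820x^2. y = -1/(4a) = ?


a = 1.7820
1/(4a) = 0.1403
directrix: y = -0.1403 = -0.1403

y = -0.1403


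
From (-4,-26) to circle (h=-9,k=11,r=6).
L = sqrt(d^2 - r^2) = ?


d = sqrt((-4+ 9)^2 + (-26-11)^2) = sqrt(25+1369) = 37.3363
L = sqrt(1394.0000 - 36) = sqrt(1358.0000) = 36.8511

36.8511


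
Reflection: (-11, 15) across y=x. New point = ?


Reflection rule for y=x: (y, x)
(-11, 15) -> (15, -11)

(15, -11)


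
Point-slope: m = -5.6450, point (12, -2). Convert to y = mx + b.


y + 2 = -5.6450(x - 12)
y = -5.6450x - 2 + 5.6450*12
y = -5.6450x + 65.7400

y = -5.6450x + 65.7400


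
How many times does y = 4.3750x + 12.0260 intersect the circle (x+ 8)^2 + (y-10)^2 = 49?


Substitute y = 4.3750x + 12.0260: (x+ 8)^2 + (4.3750x+12.0260-10)^2 = 49
Expand to Ax^2 + Bx + C = 0, where b-k = 2.026
A = 1+m^2 = 20.140625
B = 2(m(b-k) - h) = 2(4.3750*2.026 + 8) = 33.7275
C = h^2 + (b-k)^2 - r^2 = 64 + 4.104676 - 49 = 19.104676
disc = B^2-4AC = 1137.5443 - 1539.1205 = -401.5762
disc < 0

0 intersection points


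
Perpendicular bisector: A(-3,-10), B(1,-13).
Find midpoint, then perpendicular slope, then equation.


Midpoint = (-1, -11.5)
Slope of AB = dy/dx = -3/4 = -0.7500
Perp slope = -dx/dy = 4/3 = 1.3333
b = My - (perp slope)*Mx = -11.5 + (4*(-1))/(-3) = -11.5 + 1.3333 = -10.1667

y = 1.3333x - 10.1667


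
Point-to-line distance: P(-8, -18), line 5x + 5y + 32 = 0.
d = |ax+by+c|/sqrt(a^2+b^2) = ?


|5*(-8) + 5*(-18) + 32| = |-98| = 98
sqrt(25 + 25) = sqrt(50) = 7.0711
d = 98/sqrt(50) = 13.8593

13.8593


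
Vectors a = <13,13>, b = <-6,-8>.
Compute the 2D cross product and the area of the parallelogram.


cross = 13*(-8) - 13*(-6) = -104 + 78 = -26
Parallelogram area = |-26| = 26

cross = -26, parallelogram area = 26


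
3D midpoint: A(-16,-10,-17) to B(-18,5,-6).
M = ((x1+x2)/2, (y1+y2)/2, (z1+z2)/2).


Mx = (-16- 18)/2 = -17.0000
My = (-10+5)/2 = -2.5000
Mz = (-17- 6)/2 = -11.5000

M = (-17.0000, -2.5000, -11.5000)


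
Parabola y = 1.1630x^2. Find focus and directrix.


a = 1.1630
1/(4a) = 0.2150
Focus = (0, 0.2150)
Directrix: y = -0.2150

Focus = (0, 0.2150), Directrix: y = -0.2150


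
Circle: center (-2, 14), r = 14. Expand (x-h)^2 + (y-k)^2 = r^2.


(x+ 2)^2 + (y-14)^2 = 14^2
D = -2h = 4, E = -2k = -28
F = h^2+k^2-r^2 = 4+196-196 = 4

x^2 + y^2 + 4x - 28y + 4 = 0


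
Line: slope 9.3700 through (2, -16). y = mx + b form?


y + 16 = 9.3700(x - 2)
y = 9.3700x - 16 - 9.3700*2
y = 9.3700x - 34.7400

y = 9.3700x - 34.7400


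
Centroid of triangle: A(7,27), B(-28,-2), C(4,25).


Gx = (7- 28+4)/3 = -17/3 = -5.6667
Gy = (27- 2+25)/3 = 50/3 = 16.6667

G = (-5.6667, 16.6667)


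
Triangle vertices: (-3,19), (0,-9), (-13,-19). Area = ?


-3*(-9+ 19) = -30
0*(-19-19) = 0
-13*(19+ 9) = -364
sum = -394
Area = |-394|/2 = 197.0000

197.0000 sq units


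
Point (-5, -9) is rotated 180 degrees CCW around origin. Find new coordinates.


cos(180) = -1, sin(180) = 0
x' = -5*(-1) + 9*0 = 5
y' = -5*0 - 9*(-1) = 9

(5, 9)


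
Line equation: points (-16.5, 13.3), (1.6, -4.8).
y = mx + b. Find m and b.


m = (-18.1)/(18.1) = -1.0000
b = y1 - m*x1 = 13.3 - (-18.1*(-16.5))/(18.1) = 13.3 - 16.5000 = -3.2000

y = -1.0000x - 3.2000


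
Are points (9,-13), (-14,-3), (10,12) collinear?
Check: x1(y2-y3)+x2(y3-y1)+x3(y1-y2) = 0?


9*(-3-12) - 14*(12+ 13) + 10*(-13+ 3)
= -135 - 350 - 100 = -585

No, not collinear (determinant = -585)


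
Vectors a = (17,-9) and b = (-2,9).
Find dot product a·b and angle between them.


a·b = 17*(-2) - 9*9 = -34 - 81 = -115
|a| = sqrt(289+81) = 19.2354
|b| = sqrt(4+81) = 9.2195
cos(theta) = -115/(sqrt(370)*sqrt(85)) = -115/sqrt(31450) = -0.648466
theta = arccos(-115/sqrt(31450)) = 130.4261 degrees

a·b = -115, theta = 130.4261 deg


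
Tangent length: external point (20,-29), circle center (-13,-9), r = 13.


d = sqrt((20+ 13)^2 + (-29+ 9)^2) = sqrt(1089+400) = 38.5876
L = sqrt(1489.0000 - 169) = sqrt(1320.0000) = 36.3318

36.3318


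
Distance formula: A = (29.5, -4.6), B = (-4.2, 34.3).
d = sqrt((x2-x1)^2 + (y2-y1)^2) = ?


dx = -4.2 - 29.5 = -33.7
dy = 34.3 + 4.6 = 38.9
d = sqrt(1135.69 + 1513.21) = sqrt(2648.9) = 51.4675

51.4675


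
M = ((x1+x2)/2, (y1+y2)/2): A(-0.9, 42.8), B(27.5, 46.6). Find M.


Mx = (-0.9 + 27.5)/2 = 26.6/2 = 13.3000
My = (42.8 + 46.6)/2 = 89.4/2 = 44.7000

(13.3000, 44.7000)


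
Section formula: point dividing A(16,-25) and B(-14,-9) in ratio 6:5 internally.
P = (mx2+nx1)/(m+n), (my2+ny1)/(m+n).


Px = (6*(-14) + 5*16)/11 = -4/11 = -0.3636
Py = (6*(-9) + 5*(-25))/11 = -179/11 = -16.2727

P = (-0.3636, -16.2727)


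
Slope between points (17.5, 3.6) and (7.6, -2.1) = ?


dy = -2.1 - 3.6 = -5.7
dx = 7.6 - 17.5 = -9.9
m = -5.7/(-9.9) = 0.5758

m = 0.5758


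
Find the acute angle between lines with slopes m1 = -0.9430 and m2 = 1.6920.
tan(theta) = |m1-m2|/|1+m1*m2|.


m1-m2 = -2.635
1+m1*m2 = -0.595556
tan(theta) = |-2.635/(-0.595556)| = 4.424437
theta = arctan(|-2.635/(-0.595556)|) = 77.2641 degrees (acute angle)

77.2641 degrees


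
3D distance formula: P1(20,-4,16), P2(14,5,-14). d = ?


dx=-6, dy=9, dz=-30
d = sqrt(36+81+900) = sqrt(1017) = 31.8904

31.8904


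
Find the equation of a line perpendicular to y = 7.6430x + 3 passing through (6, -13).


Perpendicular slope = -1/m1 = -1/7.6430 = -0.1308
b2 = y0 - m2*x0 = -13 + 6/7.6430 = -13 + 0.7850 = -12.2150

y = -0.1308x - 12.2150


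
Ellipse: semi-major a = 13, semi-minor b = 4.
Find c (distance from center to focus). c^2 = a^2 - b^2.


c^2 = 13^2 - 4^2 = 169 - 16 = 153
c = sqrt(153) = 12.3693

c = 12.3693


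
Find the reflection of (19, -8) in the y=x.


Reflection rule for y=x: (y, x)
(19, -8) -> (-8, 19)

(-8, 19)


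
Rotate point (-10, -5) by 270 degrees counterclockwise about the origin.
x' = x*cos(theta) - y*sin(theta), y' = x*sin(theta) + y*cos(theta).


cos(270) = 0, sin(270) = -1
x' = -10*0 + 5*(-1) = -5
y' = -10*(-1) - 5*0 = 10

(-5, 10)


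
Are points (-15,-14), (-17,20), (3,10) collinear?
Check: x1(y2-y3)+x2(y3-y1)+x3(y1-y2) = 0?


-15*(20-10) - 17*(10+ 14) + 3*(-14-20)
= -150 - 408 - 102 = -660

No, not collinear (determinant = -660)


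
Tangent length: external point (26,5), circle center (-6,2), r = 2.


d = sqrt((26+ 6)^2 + (5-2)^2) = sqrt(1024+9) = 32.1403
L = sqrt(1033.0000 - 4) = sqrt(1029.0000) = 32.0780

32.0780


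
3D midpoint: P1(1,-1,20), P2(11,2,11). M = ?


Mx = (1+11)/2 = 6.0000
My = (-1+2)/2 = 0.5000
Mz = (20+11)/2 = 15.5000

M = (6.0000, 0.5000, 15.5000)


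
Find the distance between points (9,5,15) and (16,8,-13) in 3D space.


dx=7, dy=3, dz=-28
d = sqrt(49+9+784) = sqrt(842) = 29.0172

29.0172


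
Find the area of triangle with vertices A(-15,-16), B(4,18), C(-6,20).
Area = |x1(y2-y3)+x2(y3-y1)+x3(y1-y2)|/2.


-15*(18-20) = 30
4*(20+ 16) = 144
-6*(-16-18) = 204
sum = 378
Area = |378|/2 = 189.0000

189.0000 sq units


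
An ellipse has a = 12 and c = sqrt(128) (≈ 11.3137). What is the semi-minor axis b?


b^2 = 12^2 - (sqrt(128))^2 = 144 - 128 = 16
b = sqrt(16) = 4

b = 4


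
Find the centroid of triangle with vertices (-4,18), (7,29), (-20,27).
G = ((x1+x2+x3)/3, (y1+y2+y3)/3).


Gx = (-4+7- 20)/3 = -17/3 = -5.6667
Gy = (18+29+27)/3 = 74/3 = 24.6667

G = (-5.6667, 24.6667)


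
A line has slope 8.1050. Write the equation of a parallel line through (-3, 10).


Parallel lines have equal slopes.
m2 = 8.1050
b2 = 10 - 8.1050*(-3) = 34.3150

y = 8.1050x + 34.3150


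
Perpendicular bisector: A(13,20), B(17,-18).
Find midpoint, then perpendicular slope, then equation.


Midpoint = (15, 1)
Slope of AB = dy/dx = -38/4 = -9.5000
Perp slope = -dx/dy = 4/38 = 0.1053
b = My - (perp slope)*Mx = 1 + (4*15)/(-38) = 1 - 1.5789 = -0.5789

y = 0.1053x - 0.5789


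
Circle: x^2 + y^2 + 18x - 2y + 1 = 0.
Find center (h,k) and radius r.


h = -D/2 = -18/2 = -9
k = -E/2 = 2/2 = 1
r^2 = h^2 + k^2 - F = 81 + 1 - 1 = 81
r = 9

Center (-9, 1), radius = 9


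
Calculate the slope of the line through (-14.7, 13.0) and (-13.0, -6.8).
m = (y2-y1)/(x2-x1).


dy = -6.8 - 13.0 = -19.8
dx = -13.0 + 14.7 = 1.7
m = -19.8/1.7 = -11.6471

m = -11.6471


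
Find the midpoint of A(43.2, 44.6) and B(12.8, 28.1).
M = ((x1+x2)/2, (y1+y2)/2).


Mx = (43.2 + 12.8)/2 = 56.0/2 = 28.0000
My = (44.6 + 28.1)/2 = 72.7/2 = 36.3500

(28.0000, 36.3500)


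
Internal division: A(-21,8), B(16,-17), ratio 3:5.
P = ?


Px = (3*16 + 5*(-21))/8 = -57/8 = -7.1250
Py = (3*(-17) + 5*8)/8 = -11/8 = -1.3750

P = (-7.1250, -1.3750)


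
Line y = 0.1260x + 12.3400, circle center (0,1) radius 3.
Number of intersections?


Substitute y = 0.1260x + 12.3400: (x-0)^2 + (0.1260x+12.3400-1)^2 = 9
Expand to Ax^2 + Bx + C = 0, where b-k = 11.34
A = 1+m^2 = 1.015876
B = 2(m(b-k) - h) = 2(0.1260*11.34 - 0) = 2.85768
C = h^2 + (b-k)^2 - r^2 = 0 + 128.5956 - 9 = 119.5956
disc = B^2-4AC = 8.1663 - 485.9772 = -477.8109
disc < 0

0 intersection points


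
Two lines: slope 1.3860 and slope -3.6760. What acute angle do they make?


m1-m2 = 5.062
1+m1*m2 = -4.094936
tan(theta) = |5.062/(-4.094936)| = 1.236161
theta = arctan(|5.062/(-4.094936)|) = 51.0287 degrees (acute angle)

51.0287 degrees


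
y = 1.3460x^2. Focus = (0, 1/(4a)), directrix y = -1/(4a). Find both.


a = 1.3460
1/(4a) = 0.1857
Focus = (0, 0.1857)
Directrix: y = -0.1857

Focus = (0, 0.1857), Directrix: y = -0.1857


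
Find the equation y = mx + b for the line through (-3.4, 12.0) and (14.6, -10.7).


m = (-22.7)/(18.0) = -1.2611
b = y1 - m*x1 = 12.0 - (-22.7*(-3.4))/(18.0) = 12.0 - 4.2878 = 7.7122

y = -1.2611x + 7.7122


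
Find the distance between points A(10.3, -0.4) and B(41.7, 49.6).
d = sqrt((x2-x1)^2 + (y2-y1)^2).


dx = 41.7 - 10.3 = 31.4
dy = 49.6 + 0.4 = 50.0
d = sqrt(985.96 + 2500.0) = sqrt(3485.96) = 59.0420

59.0420


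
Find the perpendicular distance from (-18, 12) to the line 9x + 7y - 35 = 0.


|9*(-18) + 7*12 - 35| = |-113| = 113
sqrt(81 + 49) = sqrt(130) = 11.4018
d = 113/sqrt(130) = 9.9108

9.9108


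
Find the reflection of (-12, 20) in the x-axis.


Reflection rule for x-axis: (x, -y)
(-12, 20) -> (-12, -20)

(-12, -20)


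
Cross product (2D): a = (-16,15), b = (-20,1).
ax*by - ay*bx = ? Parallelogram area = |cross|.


cross = -16*1 - 15*(-20) = -16 + 300 = 284
Parallelogram area = |284| = 284

cross = 284, parallelogram area = 284


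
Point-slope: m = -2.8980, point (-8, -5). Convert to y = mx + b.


y + 5 = -2.8980(x + 8)
y = -2.8980x - 5 + 2.8980*(-8)
y = -2.8980x - 28.1840

y = -2.8980x - 28.1840


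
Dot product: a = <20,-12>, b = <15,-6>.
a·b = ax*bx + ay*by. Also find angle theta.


a·b = 20*15 - 12*(-6) = 300 + 72 = 372
|a| = sqrt(400+144) = 23.3238
|b| = sqrt(225+36) = 16.1555
cos(theta) = 372/(sqrt(544)*sqrt(261)) = 372/sqrt(141984) = 0.987241
theta = arccos(372/sqrt(141984)) = 9.1623 degrees

a·b = 372, theta = 9.1623 deg


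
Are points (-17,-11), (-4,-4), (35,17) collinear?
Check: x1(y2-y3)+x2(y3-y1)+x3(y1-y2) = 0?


-17*(-4-17) - 4*(17+ 11) + 35*(-11+ 4)
= 357 - 112 - 245 = 0

Yes, collinear (determinant = 0)


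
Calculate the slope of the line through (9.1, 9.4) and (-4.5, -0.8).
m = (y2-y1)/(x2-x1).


dy = -0.8 - 9.4 = -10.2
dx = -4.5 - 9.1 = -13.6
m = -10.2/(-13.6) = 0.7500

m = 0.7500


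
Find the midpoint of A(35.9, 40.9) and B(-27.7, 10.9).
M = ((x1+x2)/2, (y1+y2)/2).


Mx = (35.9 - 27.7)/2 = 8.2/2 = 4.1000
My = (40.9 + 10.9)/2 = 51.8/2 = 25.9000

(4.1000, 25.9000)


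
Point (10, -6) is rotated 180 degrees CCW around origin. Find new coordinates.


cos(180) = -1, sin(180) = 0
x' = 10*(-1) + 6*0 = -10
y' = 10*0 - 6*(-1) = 6

(-10, 6)


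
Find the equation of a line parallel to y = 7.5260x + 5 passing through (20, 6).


Parallel lines have equal slopes.
m2 = 7.5260
b2 = 6 - 7.5260*20 = -144.5200

y = 7.5260x - 144.5200


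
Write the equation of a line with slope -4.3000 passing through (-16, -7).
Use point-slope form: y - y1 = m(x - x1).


y + 7 = -4.3000(x + 16)
y = -4.3000x - 7 + 4.3000*(-16)
y = -4.3000x - 75.8000

y = -4.3000x - 75.8000


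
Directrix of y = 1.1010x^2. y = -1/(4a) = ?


a = 1.1010
1/(4a) = 0.2271
directrix: y = -0.2271 = -0.2271

y = -0.2271


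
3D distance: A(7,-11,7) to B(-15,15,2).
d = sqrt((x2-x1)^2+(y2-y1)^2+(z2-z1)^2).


dx=-22, dy=26, dz=-5
d = sqrt(484+676+25) = sqrt(1185) = 34.4238

34.4238


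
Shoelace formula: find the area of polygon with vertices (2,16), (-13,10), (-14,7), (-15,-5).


sum(xi*y_{i+1}) = 2*10 - 13*7 - 14*(-5) - 15*16 = -241
sum(yi*x_{i+1}) = 16*(-13) + 10*(-14) + 7*(-15) - 5*2 = -463
Area = |-241 + 463|/2 = 222/2 = 111.0000

111.0000 sq units


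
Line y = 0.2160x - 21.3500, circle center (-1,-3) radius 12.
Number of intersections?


Substitute y = 0.2160x - 21.3500: (x+ 1)^2 + (0.2160x- 21.3500+ 3)^2 = 144
Expand to Ax^2 + Bx + C = 0, where b-k = -18.35
A = 1+m^2 = 1.046656
B = 2(m(b-k) - h) = 2(0.2160*(-18.35) + 1) = -5.9272
C = h^2 + (b-k)^2 - r^2 = 1 + 336.7225 - 144 = 193.7225
disc = B^2-4AC = 35.1317 - 811.0433 = -775.9116
disc < 0

0 intersection points


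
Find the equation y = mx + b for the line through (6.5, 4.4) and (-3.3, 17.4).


m = (13)/(-9.8) = -1.3265
b = y1 - m*x1 = 4.4 - (13*6.5)/(-9.8) = 4.4 + 8.6224 = 13.0224

y = -1.3265x + 13.0224


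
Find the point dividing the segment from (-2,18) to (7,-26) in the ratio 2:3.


Px = (2*7 + 3*(-2))/5 = 8/5 = 1.6000
Py = (2*(-26) + 3*18)/5 = 2/5 = 0.4000

P = (1.6000, 0.4000)


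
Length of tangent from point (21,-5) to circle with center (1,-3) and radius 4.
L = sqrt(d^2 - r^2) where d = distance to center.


d = sqrt((21-1)^2 + (-5+ 3)^2) = sqrt(400+4) = 20.0998
L = sqrt(404.0000 - 16) = sqrt(388.0000) = 19.6977

19.6977


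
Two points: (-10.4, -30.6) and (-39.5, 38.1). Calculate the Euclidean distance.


dx = -39.5 + 10.4 = -29.1
dy = 38.1 + 30.6 = 68.7
d = sqrt(846.81 + 4719.69) = sqrt(5566.5) = 74.6090

74.6090


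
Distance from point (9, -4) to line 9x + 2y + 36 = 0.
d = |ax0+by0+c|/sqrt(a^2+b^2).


|9*9 + 2*(-4) + 36| = |109| = 109
sqrt(81 + 4) = sqrt(85) = 9.2195
d = 109/sqrt(85) = 11.8227

11.8227


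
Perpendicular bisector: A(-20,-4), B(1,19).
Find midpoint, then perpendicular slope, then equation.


Midpoint = (-9.5, 7.5)
Slope of AB = dy/dx = 23/21 = 1.0952
Perp slope = -dx/dy = -21/23 = -0.9130
b = My - (perp slope)*Mx = 7.5 + (21*(-9.5))/23 = 7.5 - 8.6739 = -1.1739

y = -0.9130x - 1.1739


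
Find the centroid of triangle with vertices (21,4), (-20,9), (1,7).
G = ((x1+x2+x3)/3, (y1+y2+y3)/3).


Gx = (21- 20+1)/3 = 2/3 = 0.6667
Gy = (4+9+7)/3 = 20/3 = 6.6667

G = (0.6667, 6.6667)


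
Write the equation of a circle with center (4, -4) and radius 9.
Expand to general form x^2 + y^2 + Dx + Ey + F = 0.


(x-4)^2 + (y+ 4)^2 = 9^2
D = -2h = -8, E = -2k = 8
F = h^2+k^2-r^2 = 16+16-81 = -49

x^2 + y^2 - 8x + 8y - 49 = 0


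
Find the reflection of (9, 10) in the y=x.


Reflection rule for y=x: (y, x)
(9, 10) -> (10, 9)

(10, 9)


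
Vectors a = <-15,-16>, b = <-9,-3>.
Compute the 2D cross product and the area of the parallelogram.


cross = -15*(-3) + 16*(-9) = 45 - 144 = -99
Parallelogram area = |-99| = 99

cross = -99, parallelogram area = 99


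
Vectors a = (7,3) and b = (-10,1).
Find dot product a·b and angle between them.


a·b = 7*(-10) + 3*1 = -70 + 3 = -67
|a| = sqrt(49+9) = 7.6158
|b| = sqrt(100+1) = 10.0499
cos(theta) = -67/(sqrt(58)*sqrt(101)) = -67/sqrt(5858) = -0.875387
theta = arccos(-67/sqrt(5858)) = 151.0908 degrees

a·b = -67, theta = 151.0908 deg


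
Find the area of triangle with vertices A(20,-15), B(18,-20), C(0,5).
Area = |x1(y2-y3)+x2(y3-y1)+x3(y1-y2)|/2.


20*(-20-5) = -500
18*(5+ 15) = 360
0*(-15+ 20) = 0
sum = -140
Area = |-140|/2 = 70.0000

70.0000 sq units


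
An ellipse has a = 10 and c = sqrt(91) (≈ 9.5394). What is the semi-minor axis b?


b^2 = 10^2 - (sqrt(91))^2 = 100 - 91 = 9
b = sqrt(9) = 3

b = 3


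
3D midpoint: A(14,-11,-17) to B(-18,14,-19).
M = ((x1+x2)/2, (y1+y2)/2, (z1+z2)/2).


Mx = (14- 18)/2 = -2.0000
My = (-11+14)/2 = 1.5000
Mz = (-17- 19)/2 = -18.0000

M = (-2.0000, 1.5000, -18.0000)


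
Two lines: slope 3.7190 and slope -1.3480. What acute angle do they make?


m1-m2 = 5.067
1+m1*m2 = -4.013212
tan(theta) = |5.067/(-4.013212)| = 1.262580
theta = arctan(|5.067/(-4.013212)|) = 51.6197 degrees (acute angle)

51.6197 degrees


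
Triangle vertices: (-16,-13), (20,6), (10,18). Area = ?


-16*(6-18) = 192
20*(18+ 13) = 620
10*(-13-6) = -190
sum = 622
Area = |622|/2 = 311.0000

311.0000 sq units


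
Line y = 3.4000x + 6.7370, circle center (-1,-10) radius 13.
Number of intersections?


Substitute y = 3.4000x + 6.7370: (x+ 1)^2 + (3.4000x+6.7370+ 10)^2 = 169
Expand to Ax^2 + Bx + C = 0, where b-k = 16.737
A = 1+m^2 = 12.56
B = 2(m(b-k) - h) = 2(3.4000*16.737 + 1) = 115.8116
C = h^2 + (b-k)^2 - r^2 = 1 + 280.127169 - 169 = 112.127169
disc = B^2-4AC = 13412.3267 - 5633.2690 = 7779.0577
disc > 0

2 intersection points


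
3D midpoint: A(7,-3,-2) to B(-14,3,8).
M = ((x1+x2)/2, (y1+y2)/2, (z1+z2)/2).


Mx = (7- 14)/2 = -3.5000
My = (-3+3)/2 = 0
Mz = (-2+8)/2 = 3.0000

M = (-3.5000, 0, 3.0000)


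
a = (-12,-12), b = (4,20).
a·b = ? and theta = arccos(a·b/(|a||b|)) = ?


a·b = -12*4 - 12*20 = -48 - 240 = -288
|a| = sqrt(144+144) = 16.9706
|b| = sqrt(16+400) = 20.3961
cos(theta) = -288/(sqrt(288)*sqrt(416)) = -288/sqrt(119808) = -0.832050
theta = arccos(-288/sqrt(119808)) = 146.3099 degrees

a·b = -288, theta = 146.3099 deg


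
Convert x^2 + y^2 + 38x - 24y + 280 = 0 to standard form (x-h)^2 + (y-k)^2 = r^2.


h = -D/2 = -38/2 = -19
k = -E/2 = 24/2 = 12
r^2 = h^2 + k^2 - F = 361 + 144 - 280 = 225
r = 15

Center (-19, 12), radius = 15


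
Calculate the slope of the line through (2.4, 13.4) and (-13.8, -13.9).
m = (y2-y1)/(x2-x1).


dy = -13.9 - 13.4 = -27.3
dx = -13.8 - 2.4 = -16.2
m = -27.3/(-16.2) = 1.6852

m = 1.6852


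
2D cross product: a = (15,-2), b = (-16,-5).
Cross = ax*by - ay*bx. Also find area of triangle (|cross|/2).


cross = 15*(-5) + 2*(-16) = -75 - 32 = -107
Triangle area = |-107|/2 = 107/2 = 53.5000

cross = -107, triangle area = 53.5000


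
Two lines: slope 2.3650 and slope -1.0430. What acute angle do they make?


m1-m2 = 3.408
1+m1*m2 = -1.466695
tan(theta) = |3.408/(-1.466695)| = 2.323591
theta = arctan(|3.408/(-1.466695)|) = 66.7145 degrees (acute angle)

66.7145 degrees


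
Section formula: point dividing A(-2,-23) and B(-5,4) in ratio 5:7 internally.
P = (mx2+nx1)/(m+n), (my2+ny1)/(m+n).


Px = (5*(-5) + 7*(-2))/12 = -39/12 = -3.2500
Py = (5*4 + 7*(-23))/12 = -141/12 = -11.7500

P = (-3.2500, -11.7500)


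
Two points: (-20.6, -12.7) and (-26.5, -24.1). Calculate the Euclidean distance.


dx = -26.5 + 20.6 = -5.9
dy = -24.1 + 12.7 = -11.4
d = sqrt(34.81 + 129.96) = sqrt(164.77) = 12.8363

12.8363


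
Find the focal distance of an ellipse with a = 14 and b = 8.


c^2 = 14^2 - 8^2 = 196 - 64 = 132
c = sqrt(132) = 11.4891

c = 11.4891


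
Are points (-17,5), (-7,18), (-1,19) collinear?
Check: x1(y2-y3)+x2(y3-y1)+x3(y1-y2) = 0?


-17*(18-19) - 7*(19-5) - 1*(5-18)
= 17 - 98 + 13 = -68

No, not collinear (determinant = -68)


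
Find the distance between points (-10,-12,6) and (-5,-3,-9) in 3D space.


dx=5, dy=9, dz=-15
d = sqrt(25+81+225) = sqrt(331) = 18.1934

18.1934


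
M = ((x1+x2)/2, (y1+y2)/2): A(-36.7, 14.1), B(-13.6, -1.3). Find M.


Mx = (-36.7 - 13.6)/2 = -50.3/2 = -25.1500
My = (14.1 - 1.3)/2 = 12.8/2 = 6.4000

(-25.1500, 6.4000)


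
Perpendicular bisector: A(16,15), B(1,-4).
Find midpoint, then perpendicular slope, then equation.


Midpoint = (8.5, 5.5)
Slope of AB = dy/dx = -19/(-15) = 1.2667
Perp slope = -dx/dy = -15/19 = -0.7895
b = My - (perp slope)*Mx = 5.5 + (-15*8.5)/(-19) = 5.5 + 6.7105 = 12.2105

y = -0.7895x + 12.2105


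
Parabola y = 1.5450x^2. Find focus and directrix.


a = 1.5450
1/(4a) = 0.1618
Focus = (0, 0.1618)
Directrix: y = -0.1618

Focus = (0, 0.1618), Directrix: y = -0.1618


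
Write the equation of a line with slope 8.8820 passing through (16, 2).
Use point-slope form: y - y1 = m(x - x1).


y - 2 = 8.8820(x - 16)
y = 8.8820x + 2 - 8.8820*16
y = 8.8820x - 140.1120

y = 8.8820x - 140.1120


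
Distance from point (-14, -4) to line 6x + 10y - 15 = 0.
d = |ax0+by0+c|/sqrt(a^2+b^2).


|6*(-14) + 10*(-4) - 15| = |-139| = 139
sqrt(36 + 100) = sqrt(136) = 11.6619
d = 139/sqrt(136) = 11.9192

11.9192


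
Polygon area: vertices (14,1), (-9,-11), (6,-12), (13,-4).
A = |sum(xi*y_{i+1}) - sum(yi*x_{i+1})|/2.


sum(xi*y_{i+1}) = 14*(-11) - 9*(-12) + 6*(-4) + 13*1 = -57
sum(yi*x_{i+1}) = 1*(-9) - 11*6 - 12*13 - 4*14 = -287
Area = |-57 + 287|/2 = 230/2 = 115.0000

115.0000 sq units


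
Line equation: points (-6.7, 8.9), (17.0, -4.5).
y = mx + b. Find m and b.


m = (-13.4)/(23.7) = -0.5654
b = y1 - m*x1 = 8.9 - (-13.4*(-6.7))/(23.7) = 8.9 - 3.7882 = 5.1118

y = -0.5654x + 5.1118


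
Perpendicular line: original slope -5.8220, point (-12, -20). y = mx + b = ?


Perpendicular slope = -1/m1 = -1/(-5.8220) = 0.1718
b2 = y0 - m2*x0 = -20 - 12/(-5.8220) = -20 + 2.0611 = -17.9389

y = 0.1718x - 17.9389


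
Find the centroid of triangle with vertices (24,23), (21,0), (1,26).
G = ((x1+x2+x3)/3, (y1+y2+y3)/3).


Gx = (24+21+1)/3 = 46/3 = 15.3333
Gy = (23+0+26)/3 = 49/3 = 16.3333

G = (15.3333, 16.3333)


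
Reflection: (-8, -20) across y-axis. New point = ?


Reflection rule for y-axis: (-x, y)
(-8, -20) -> (8, -20)

(8, -20)


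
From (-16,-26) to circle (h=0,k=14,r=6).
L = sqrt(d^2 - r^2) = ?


d = sqrt((-16-0)^2 + (-26-14)^2) = sqrt(256+1600) = 43.0813
L = sqrt(1856.0000 - 36) = sqrt(1820.0000) = 42.6615

42.6615


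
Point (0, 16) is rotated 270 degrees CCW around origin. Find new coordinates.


cos(270) = 0, sin(270) = -1
x' = 0*0 - 16*(-1) = 16
y' = 0*(-1) + 16*0 = 0

(16, 0)


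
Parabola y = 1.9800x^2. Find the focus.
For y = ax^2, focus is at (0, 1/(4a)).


a = 1.9800
4a = 7.9200
focus = (0, 1/7.9200) = (0, 0.1263)

Focus = (0, 0.1263)


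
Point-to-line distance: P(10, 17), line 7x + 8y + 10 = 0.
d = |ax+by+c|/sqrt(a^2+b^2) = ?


|7*10 + 8*17 + 10| = |216| = 216
sqrt(49 + 64) = sqrt(113) = 10.6301
d = 216/sqrt(113) = 20.3196

20.3196


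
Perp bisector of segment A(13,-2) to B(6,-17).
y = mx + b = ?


Midpoint = (9.5, -9.5)
Slope of AB = dy/dx = -15/(-7) = 2.1429
Perp slope = -dx/dy = -7/15 = -0.4667
b = My - (perp slope)*Mx = -9.5 + (-7*9.5)/(-15) = -9.5 + 4.4333 = -5.0667

y = -0.4667x - 5.0667


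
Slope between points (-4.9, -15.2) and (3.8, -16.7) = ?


dy = -16.7 + 15.2 = -1.5
dx = 3.8 + 4.9 = 8.7
m = -1.5/8.7 = -0.1724

m = -0.1724


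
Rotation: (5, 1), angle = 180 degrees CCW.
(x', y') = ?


cos(180) = -1, sin(180) = 0
x' = 5*(-1) - 1*0 = -5
y' = 5*0 + 1*(-1) = -1

(-5, -1)


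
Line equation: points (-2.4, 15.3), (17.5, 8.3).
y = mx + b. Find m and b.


m = (-7.0)/(19.9) = -0.3518
b = y1 - m*x1 = 15.3 - (-7.0*(-2.4))/(19.9) = 15.3 - 0.8442 = 14.4558

y = -0.3518x + 14.4558


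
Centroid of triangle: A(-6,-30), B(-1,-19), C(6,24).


Gx = (-6- 1+6)/3 = -1/3 = -0.3333
Gy = (-30- 19+24)/3 = -25/3 = -8.3333

G = (-0.3333, -8.3333)


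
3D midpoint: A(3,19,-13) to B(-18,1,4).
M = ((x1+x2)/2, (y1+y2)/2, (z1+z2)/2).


Mx = (3- 18)/2 = -7.5000
My = (19+1)/2 = 10.0000
Mz = (-13+4)/2 = -4.5000

M = (-7.5000, 10.0000, -4.5000)


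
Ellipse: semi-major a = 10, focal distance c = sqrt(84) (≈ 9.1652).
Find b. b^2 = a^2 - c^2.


b^2 = 10^2 - (sqrt(84))^2 = 100 - 84 = 16
b = sqrt(16) = 4

b = 4


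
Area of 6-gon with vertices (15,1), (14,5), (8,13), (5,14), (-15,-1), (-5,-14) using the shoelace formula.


sum(xi*y_{i+1}) = 15*5 + 14*13 + 8*14 + 5*(-1) - 15*(-14) - 5*1 = 569
sum(yi*x_{i+1}) = 1*14 + 5*8 + 13*5 + 14*(-15) - 1*(-5) - 14*15 = -296
Area = |569 + 296|/2 = 865/2 = 432.5000

432.5000 sq units


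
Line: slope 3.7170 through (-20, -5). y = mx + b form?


y + 5 = 3.7170(x + 20)
y = 3.7170x - 5 - 3.7170*(-20)
y = 3.7170x + 69.3400

y = 3.7170x + 69.3400


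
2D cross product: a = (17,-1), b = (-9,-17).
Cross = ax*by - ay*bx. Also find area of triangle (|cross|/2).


cross = 17*(-17) + 1*(-9) = -289 - 9 = -298
Triangle area = |-298|/2 = 298/2 = 149.0000

cross = -298, triangle area = 149.0000


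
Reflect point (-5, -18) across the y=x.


Reflection rule for y=x: (y, x)
(-5, -18) -> (-18, -5)

(-18, -5)


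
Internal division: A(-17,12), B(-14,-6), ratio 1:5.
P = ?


Px = (1*(-14) + 5*(-17))/6 = -99/6 = -16.5000
Py = (1*(-6) + 5*12)/6 = 54/6 = 9.0000

P = (-16.5000, 9.0000)


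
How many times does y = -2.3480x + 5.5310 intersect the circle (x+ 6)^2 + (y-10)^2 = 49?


Substitute y = -2.3480x + 5.5310: (x+ 6)^2 + (-2.3480x+5.5310-10)^2 = 49
Expand to Ax^2 + Bx + C = 0, where b-k = -4.469
A = 1+m^2 = 6.513104
B = 2(m(b-k) - h) = 2(-2.3480*(-4.469) + 6) = 32.986424
C = h^2 + (b-k)^2 - r^2 = 36 + 19.971961 - 49 = 6.971961
disc = B^2-4AC = 1088.1042 - 181.6364 = 906.4678
disc > 0

2 intersection points


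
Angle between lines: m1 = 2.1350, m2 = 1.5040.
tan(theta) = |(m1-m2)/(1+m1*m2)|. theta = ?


m1-m2 = 0.631
1+m1*m2 = 4.21104
tan(theta) = |0.631/4.21104| = 0.149844
theta = arctan(|0.631/4.21104|) = 8.5220 degrees (acute angle)

8.5220 degrees


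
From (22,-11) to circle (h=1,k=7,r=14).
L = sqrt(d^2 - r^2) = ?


d = sqrt((22-1)^2 + (-11-7)^2) = sqrt(441+324) = 27.6586
L = sqrt(765.0000 - 196) = sqrt(569.0000) = 23.8537

23.8537


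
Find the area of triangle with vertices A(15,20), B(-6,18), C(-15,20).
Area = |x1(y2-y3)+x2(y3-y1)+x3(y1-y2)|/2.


15*(18-20) = -30
-6*(20-20) = 0
-15*(20-18) = -30
sum = -60
Area = |-60|/2 = 30.0000

30.0000 sq units


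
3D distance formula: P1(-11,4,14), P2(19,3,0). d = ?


dx=30, dy=-1, dz=-14
d = sqrt(900+1+196) = sqrt(1097) = 33.1210

33.1210


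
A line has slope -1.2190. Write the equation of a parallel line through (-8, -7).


Parallel lines have equal slopes.
m2 = -1.2190
b2 = -7 + 1.2190*(-8) = -16.7520

y = -1.2190x - 16.7520


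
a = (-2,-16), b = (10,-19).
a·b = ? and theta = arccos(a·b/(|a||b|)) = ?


a·b = -2*10 - 16*(-19) = -20 + 304 = 284
|a| = sqrt(4+256) = 16.1245
|b| = sqrt(100+361) = 21.4709
cos(theta) = 284/(sqrt(260)*sqrt(461)) = 284/sqrt(119860) = 0.820316
theta = arccos(284/sqrt(119860)) = 34.8836 degrees

a·b = 284, theta = 34.8836 deg


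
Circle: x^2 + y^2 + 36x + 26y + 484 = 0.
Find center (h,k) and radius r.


h = -D/2 = -36/2 = -18
k = -E/2 = -26/2 = -13
r^2 = h^2 + k^2 - F = 324 + 169 - 484 = 9
r = 3

Center (-18, -13), radius = 3


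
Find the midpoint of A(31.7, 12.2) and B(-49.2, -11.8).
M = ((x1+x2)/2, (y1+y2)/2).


Mx = (31.7 - 49.2)/2 = -17.5/2 = -8.7500
My = (12.2 - 11.8)/2 = 0.4/2 = 0.2000

(-8.7500, 0.2000)


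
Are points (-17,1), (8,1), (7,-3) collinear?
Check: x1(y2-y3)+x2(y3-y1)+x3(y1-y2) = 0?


-17*(1+ 3) + 8*(-3-1) + 7*(1-1)
= -68 - 32 + 0 = -100

No, not collinear (determinant = -100)


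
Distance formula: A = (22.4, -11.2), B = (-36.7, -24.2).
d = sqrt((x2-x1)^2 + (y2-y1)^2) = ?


dx = -36.7 - 22.4 = -59.1
dy = -24.2 + 11.2 = -13.0
d = sqrt(3492.81 + 169.0) = sqrt(3661.81) = 60.5129

60.5129


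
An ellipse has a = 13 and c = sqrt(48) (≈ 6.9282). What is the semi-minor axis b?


b^2 = 13^2 - (sqrt(48))^2 = 169 - 48 = 121
b = sqrt(121) = 11

b = 11


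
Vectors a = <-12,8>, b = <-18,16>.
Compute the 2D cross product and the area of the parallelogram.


cross = -12*16 - 8*(-18) = -192 + 144 = -48
Parallelogram area = |-48| = 48

cross = -48, parallelogram area = 48


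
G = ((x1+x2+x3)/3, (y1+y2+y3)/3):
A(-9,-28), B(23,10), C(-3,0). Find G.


Gx = (-9+23- 3)/3 = 11/3 = 3.6667
Gy = (-28+10+0)/3 = -18/3 = -6.0000

G = (3.6667, -6.0000)


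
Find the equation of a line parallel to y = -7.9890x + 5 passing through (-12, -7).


Parallel lines have equal slopes.
m2 = -7.9890
b2 = -7 + 7.9890*(-12) = -102.8680

y = -7.9890x - 102.8680


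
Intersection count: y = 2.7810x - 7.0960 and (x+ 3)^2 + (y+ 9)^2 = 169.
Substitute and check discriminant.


Substitute y = 2.7810x - 7.0960: (x+ 3)^2 + (2.7810x- 7.0960+ 9)^2 = 169
Expand to Ax^2 + Bx + C = 0, where b-k = 1.904
A = 1+m^2 = 8.733961
B = 2(m(b-k) - h) = 2(2.7810*1.904 + 3) = 16.590048
C = h^2 + (b-k)^2 - r^2 = 9 + 3.625216 - 169 = -156.374784
disc = B^2-4AC = 275.2297 + 5463.0851 = 5738.3148
disc > 0

2 intersection points


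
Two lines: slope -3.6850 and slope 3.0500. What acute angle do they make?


m1-m2 = -6.735
1+m1*m2 = -10.23925
tan(theta) = |-6.735/(-10.23925)| = 0.657763
theta = arctan(|-6.735/(-10.23925)|) = 33.3354 degrees (acute angle)

33.3354 degrees


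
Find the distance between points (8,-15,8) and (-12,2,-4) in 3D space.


dx=-20, dy=17, dz=-12
d = sqrt(400+289+144) = sqrt(833) = 28.8617

28.8617


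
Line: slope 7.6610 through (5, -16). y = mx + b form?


y + 16 = 7.6610(x - 5)
y = 7.6610x - 16 - 7.6610*5
y = 7.6610x - 54.3050

y = 7.6610x - 54.3050


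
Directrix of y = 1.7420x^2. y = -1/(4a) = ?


a = 1.7420
1/(4a) = 0.1435
directrix: y = -0.1435 = -0.1435

y = -0.1435


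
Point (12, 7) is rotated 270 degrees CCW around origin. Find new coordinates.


cos(270) = 0, sin(270) = -1
x' = 12*0 - 7*(-1) = 7
y' = 12*(-1) + 7*0 = -12

(7, -12)


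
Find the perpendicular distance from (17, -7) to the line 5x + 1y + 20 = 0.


|5*17 + 1*(-7) + 20| = |98| = 98
sqrt(25 + 1) = sqrt(26) = 5.0990
d = 98/sqrt(26) = 19.2194

19.2194


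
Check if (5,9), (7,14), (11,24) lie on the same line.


5*(14-24) + 7*(24-9) + 11*(9-14)
= -50 + 105 - 55 = 0

Yes, collinear (determinant = 0)


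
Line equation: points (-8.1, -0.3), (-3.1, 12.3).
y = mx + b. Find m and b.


m = (12.6)/(5.0) = 2.5200
b = y1 - m*x1 = -0.3 - (12.6*(-8.1))/(5.0) = -0.3 + 20.4120 = 20.1120

y = 2.5200x + 20.1120


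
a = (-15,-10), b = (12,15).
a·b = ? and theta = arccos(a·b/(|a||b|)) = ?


a·b = -15*12 - 10*15 = -180 - 150 = -330
|a| = sqrt(225+100) = 18.0278
|b| = sqrt(144+225) = 19.2094
cos(theta) = -330/(sqrt(325)*sqrt(369)) = -330/sqrt(119925) = -0.952926
theta = arccos(-330/sqrt(119925)) = 162.3499 degrees

a·b = -330, theta = 162.3499 deg


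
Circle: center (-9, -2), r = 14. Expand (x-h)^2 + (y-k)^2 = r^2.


(x+ 9)^2 + (y+ 2)^2 = 14^2
D = -2h = 18, E = -2k = 4
F = h^2+k^2-r^2 = 81+4-196 = -111

x^2 + y^2 + 18x + 4y - 111 = 0


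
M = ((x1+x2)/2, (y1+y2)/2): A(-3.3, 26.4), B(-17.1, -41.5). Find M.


Mx = (-3.3 - 17.1)/2 = -20.4/2 = -10.2000
My = (26.4 - 41.5)/2 = -15.1/2 = -7.5500

(-10.2000, -7.5500)


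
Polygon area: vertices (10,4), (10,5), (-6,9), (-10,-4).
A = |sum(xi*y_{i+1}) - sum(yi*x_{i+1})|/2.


sum(xi*y_{i+1}) = 10*5 + 10*9 - 6*(-4) - 10*4 = 124
sum(yi*x_{i+1}) = 4*10 + 5*(-6) + 9*(-10) - 4*10 = -120
Area = |124 + 120|/2 = 244/2 = 122.0000

122.0000 sq units


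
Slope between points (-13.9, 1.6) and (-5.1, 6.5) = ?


dy = 6.5 - 1.6 = 4.9
dx = -5.1 + 13.9 = 8.8
m = 4.9/8.8 = 0.5568

m = 0.5568


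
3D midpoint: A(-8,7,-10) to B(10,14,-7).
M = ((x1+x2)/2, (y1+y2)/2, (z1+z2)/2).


Mx = (-8+10)/2 = 1.0000
My = (7+14)/2 = 10.5000
Mz = (-10- 7)/2 = -8.5000

M = (1.0000, 10.5000, -8.5000)


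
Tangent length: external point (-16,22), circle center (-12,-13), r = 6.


d = sqrt((-16+ 12)^2 + (22+ 13)^2) = sqrt(16+1225) = 35.2278
L = sqrt(1241.0000 - 36) = sqrt(1205.0000) = 34.7131

34.7131


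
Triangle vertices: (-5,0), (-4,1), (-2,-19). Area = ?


-5*(1+ 19) = -100
-4*(-19-0) = 76
-2*(0-1) = 2
sum = -22
Area = |-22|/2 = 11.0000

11.0000 sq units


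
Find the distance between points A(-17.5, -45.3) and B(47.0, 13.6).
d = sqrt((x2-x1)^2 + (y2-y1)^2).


dx = 47.0 + 17.5 = 64.5
dy = 13.6 + 45.3 = 58.9
d = sqrt(4160.25 + 3469.21) = sqrt(7629.46) = 87.3468

87.3468


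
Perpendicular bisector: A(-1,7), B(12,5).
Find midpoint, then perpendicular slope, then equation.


Midpoint = (5.5, 6)
Slope of AB = dy/dx = -2/13 = -0.1538
Perp slope = -dx/dy = 13/2 = 6.5000
b = My - (perp slope)*Mx = 6 + (13*5.5)/(-2) = 6 - 35.7500 = -29.7500

y = 6.5000x - 29.7500


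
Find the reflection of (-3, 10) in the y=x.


Reflection rule for y=x: (y, x)
(-3, 10) -> (10, -3)

(10, -3)


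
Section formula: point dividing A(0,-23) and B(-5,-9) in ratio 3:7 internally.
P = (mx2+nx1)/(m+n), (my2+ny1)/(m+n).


Px = (3*(-5) + 7*0)/10 = -15/10 = -1.5000
Py = (3*(-9) + 7*(-23))/10 = -188/10 = -18.8000

P = (-1.5000, -18.8000)


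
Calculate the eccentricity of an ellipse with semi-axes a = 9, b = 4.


c = sqrt(81-16) = sqrt(65) = 8.0623
e = c/a = sqrt(65)/9 = 0.8958

e = 0.8958


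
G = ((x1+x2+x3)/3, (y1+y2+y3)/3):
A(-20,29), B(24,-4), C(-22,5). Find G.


Gx = (-20+24- 22)/3 = -18/3 = -6.0000
Gy = (29- 4+5)/3 = 30/3 = 10.0000

G = (-6.0000, 10.0000)


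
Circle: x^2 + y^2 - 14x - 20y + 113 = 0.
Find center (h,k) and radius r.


h = -D/2 = 14/2 = 7
k = -E/2 = 20/2 = 10
r^2 = h^2 + k^2 - F = 49 + 100 - 113 = 36
r = 6

Center (7, 10), radius = 6


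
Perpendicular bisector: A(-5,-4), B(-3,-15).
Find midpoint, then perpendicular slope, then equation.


Midpoint = (-4, -9.5)
Slope of AB = dy/dx = -11/2 = -5.5000
Perp slope = -dx/dy = 2/11 = 0.1818
b = My - (perp slope)*Mx = -9.5 + (2*(-4))/(-11) = -9.5 + 0.7273 = -8.7727

y = 0.1818x - 8.7727


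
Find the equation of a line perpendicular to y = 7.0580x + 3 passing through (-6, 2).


Perpendicular slope = -1/m1 = -1/7.0580 = -0.1417
b2 = y0 - m2*x0 = 2 - 6/7.0580 = 2 - 0.8501 = 1.1499

y = -0.1417x + 1.1499


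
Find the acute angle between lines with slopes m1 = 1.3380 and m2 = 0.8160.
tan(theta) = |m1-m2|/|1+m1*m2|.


m1-m2 = 0.522
1+m1*m2 = 2.091808
tan(theta) = |0.522/2.091808| = 0.249545
theta = arctan(|0.522/2.091808|) = 14.0117 degrees (acute angle)

14.0117 degrees


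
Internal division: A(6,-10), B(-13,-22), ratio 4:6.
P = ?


Px = (4*(-13) + 6*6)/10 = -16/10 = -1.6000
Py = (4*(-22) + 6*(-10))/10 = -148/10 = -14.8000

P = (-1.6000, -14.8000)


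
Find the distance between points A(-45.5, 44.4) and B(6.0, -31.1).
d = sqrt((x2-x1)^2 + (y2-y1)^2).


dx = 6.0 + 45.5 = 51.5
dy = -31.1 - 44.4 = -75.5
d = sqrt(2652.25 + 5700.25) = sqrt(8352.5) = 91.3920

91.3920


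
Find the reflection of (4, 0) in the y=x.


Reflection rule for y=x: (y, x)
(4, 0) -> (0, 4)

(0, 4)


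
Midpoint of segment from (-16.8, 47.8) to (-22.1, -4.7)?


Mx = (-16.8 - 22.1)/2 = -38.9/2 = -19.4500
My = (47.8 - 4.7)/2 = 43.1/2 = 21.5500

(-19.4500, 21.5500)


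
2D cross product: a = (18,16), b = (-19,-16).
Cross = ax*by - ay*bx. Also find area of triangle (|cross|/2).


cross = 18*(-16) - 16*(-19) = -288 + 304 = 16
Triangle area = |16|/2 = 16/2 = 8.0000

cross = 16, triangle area = 8.0000


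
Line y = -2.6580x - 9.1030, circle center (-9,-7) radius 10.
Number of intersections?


Substitute y = -2.6580x - 9.1030: (x+ 9)^2 + (-2.6580x- 9.1030+ 7)^2 = 100
Expand to Ax^2 + Bx + C = 0, where b-k = -2.103
A = 1+m^2 = 8.064964
B = 2(m(b-k) - h) = 2(-2.6580*(-2.103) + 9) = 29.179548
C = h^2 + (b-k)^2 - r^2 = 81 + 4.422609 - 100 = -14.577391
disc = B^2-4AC = 851.4460 + 470.2645 = 1321.7105
disc > 0

2 intersection points


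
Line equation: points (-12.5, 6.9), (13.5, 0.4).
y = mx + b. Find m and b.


m = (-6.5)/(26.0) = -0.2500
b = y1 - m*x1 = 6.9 - (-6.5*(-12.5))/(26.0) = 6.9 - 3.1250 = 3.7750

y = -0.2500x + 3.7750
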